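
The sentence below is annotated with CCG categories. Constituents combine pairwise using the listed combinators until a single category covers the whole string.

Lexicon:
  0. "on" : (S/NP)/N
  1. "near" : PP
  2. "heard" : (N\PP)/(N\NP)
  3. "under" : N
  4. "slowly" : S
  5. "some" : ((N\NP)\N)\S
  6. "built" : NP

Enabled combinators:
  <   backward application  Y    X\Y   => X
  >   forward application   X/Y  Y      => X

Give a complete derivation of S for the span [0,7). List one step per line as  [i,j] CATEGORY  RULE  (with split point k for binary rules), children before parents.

[0,1] (S/NP)/N  lex  "on"
[1,2] PP  lex  "near"
[2,3] (N\PP)/(N\NP)  lex  "heard"
[3,4] N  lex  "under"
[4,5] S  lex  "slowly"
[5,6] ((N\NP)\N)\S  lex  "some"
[4,6] (N\NP)\N  <  k=5
[3,6] N\NP  <  k=4
[2,6] N\PP  >  k=3
[1,6] N  <  k=2
[0,6] S/NP  >  k=1
[6,7] NP  lex  "built"
[0,7] S  >  k=6

[0,7] S   >
  [0,6] S/NP   >
    [0,1] "on" : (S/NP)/N
    [1,6] N   <
      [1,2] "near" : PP
      [2,6] N\PP   >
        [2,3] "heard" : (N\PP)/(N\NP)
        [3,6] N\NP   <
          [3,4] "under" : N
          [4,6] (N\NP)\N   <
            [4,5] "slowly" : S
            [5,6] "some" : ((N\NP)\N)\S
  [6,7] "built" : NP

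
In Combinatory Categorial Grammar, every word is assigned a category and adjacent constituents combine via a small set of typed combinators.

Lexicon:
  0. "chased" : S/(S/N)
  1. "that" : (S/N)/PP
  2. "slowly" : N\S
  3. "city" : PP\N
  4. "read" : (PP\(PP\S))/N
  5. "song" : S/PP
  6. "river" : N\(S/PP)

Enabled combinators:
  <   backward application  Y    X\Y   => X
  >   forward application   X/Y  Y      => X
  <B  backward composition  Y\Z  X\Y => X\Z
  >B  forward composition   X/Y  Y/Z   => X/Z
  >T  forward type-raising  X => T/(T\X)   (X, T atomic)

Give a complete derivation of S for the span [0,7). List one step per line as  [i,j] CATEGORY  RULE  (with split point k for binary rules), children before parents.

[0,7] S   >
  [0,1] "chased" : S/(S/N)
  [1,7] S/N   >
    [1,2] "that" : (S/N)/PP
    [2,7] PP   <
      [2,4] PP\S   <B
        [2,3] "slowly" : N\S
        [3,4] "city" : PP\N
      [4,7] PP\(PP\S)   >
        [4,5] "read" : (PP\(PP\S))/N
        [5,7] N   <
          [5,6] "song" : S/PP
          [6,7] "river" : N\(S/PP)

[0,1] S/(S/N)  lex  "chased"
[1,2] (S/N)/PP  lex  "that"
[2,3] N\S  lex  "slowly"
[3,4] PP\N  lex  "city"
[2,4] PP\S  <B  k=3
[4,5] (PP\(PP\S))/N  lex  "read"
[5,6] S/PP  lex  "song"
[6,7] N\(S/PP)  lex  "river"
[5,7] N  <  k=6
[4,7] PP\(PP\S)  >  k=5
[2,7] PP  <  k=4
[1,7] S/N  >  k=2
[0,7] S  >  k=1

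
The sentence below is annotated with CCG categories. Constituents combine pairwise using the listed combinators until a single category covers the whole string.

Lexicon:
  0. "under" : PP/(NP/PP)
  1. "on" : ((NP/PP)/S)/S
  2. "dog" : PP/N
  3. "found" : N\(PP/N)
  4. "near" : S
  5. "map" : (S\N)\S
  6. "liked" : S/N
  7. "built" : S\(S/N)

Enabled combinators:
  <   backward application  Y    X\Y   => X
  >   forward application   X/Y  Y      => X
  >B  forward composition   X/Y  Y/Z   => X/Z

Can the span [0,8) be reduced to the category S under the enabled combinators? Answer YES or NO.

PP/(NP/PP) ((NP/PP)/S)/S PP/N N\(PP/N) S (S\N)\S S/N S\(S/N)
CKY chart[0,8] = {PP}; S ∉ chart

NO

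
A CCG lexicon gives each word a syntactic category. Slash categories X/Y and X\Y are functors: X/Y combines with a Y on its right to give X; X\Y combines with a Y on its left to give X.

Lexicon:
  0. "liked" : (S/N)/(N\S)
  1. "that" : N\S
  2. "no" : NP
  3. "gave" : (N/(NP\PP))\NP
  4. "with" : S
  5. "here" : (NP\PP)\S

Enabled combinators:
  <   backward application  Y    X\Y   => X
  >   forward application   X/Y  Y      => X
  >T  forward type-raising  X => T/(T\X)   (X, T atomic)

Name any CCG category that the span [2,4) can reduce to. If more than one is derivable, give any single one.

[0,6] S   >
  [0,2] S/N   >
    [0,1] "liked" : (S/N)/(N\S)
    [1,2] "that" : N\S
  [2,6] N   >
    [2,4] N/(NP\PP)   <
      [2,3] "no" : NP
      [3,4] "gave" : (N/(NP\PP))\NP
    [4,6] NP\PP   <
      [4,5] "with" : S
      [5,6] "here" : (NP\PP)\S

N/(NP\PP)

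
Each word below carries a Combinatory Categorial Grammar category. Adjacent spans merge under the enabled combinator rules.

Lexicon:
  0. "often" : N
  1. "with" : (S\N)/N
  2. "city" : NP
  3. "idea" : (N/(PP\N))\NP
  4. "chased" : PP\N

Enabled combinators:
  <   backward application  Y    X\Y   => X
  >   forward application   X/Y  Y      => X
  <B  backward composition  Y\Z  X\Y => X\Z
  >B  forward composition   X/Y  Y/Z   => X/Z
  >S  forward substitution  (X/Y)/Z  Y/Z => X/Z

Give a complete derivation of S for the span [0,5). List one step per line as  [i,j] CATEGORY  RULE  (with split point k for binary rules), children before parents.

[0,5] S   <
  [0,1] "often" : N
  [1,5] S\N   >
    [1,2] "with" : (S\N)/N
    [2,5] N   >
      [2,4] N/(PP\N)   <
        [2,3] "city" : NP
        [3,4] "idea" : (N/(PP\N))\NP
      [4,5] "chased" : PP\N

[0,1] N  lex  "often"
[1,2] (S\N)/N  lex  "with"
[2,3] NP  lex  "city"
[3,4] (N/(PP\N))\NP  lex  "idea"
[2,4] N/(PP\N)  <  k=3
[4,5] PP\N  lex  "chased"
[2,5] N  >  k=4
[1,5] S\N  >  k=2
[0,5] S  <  k=1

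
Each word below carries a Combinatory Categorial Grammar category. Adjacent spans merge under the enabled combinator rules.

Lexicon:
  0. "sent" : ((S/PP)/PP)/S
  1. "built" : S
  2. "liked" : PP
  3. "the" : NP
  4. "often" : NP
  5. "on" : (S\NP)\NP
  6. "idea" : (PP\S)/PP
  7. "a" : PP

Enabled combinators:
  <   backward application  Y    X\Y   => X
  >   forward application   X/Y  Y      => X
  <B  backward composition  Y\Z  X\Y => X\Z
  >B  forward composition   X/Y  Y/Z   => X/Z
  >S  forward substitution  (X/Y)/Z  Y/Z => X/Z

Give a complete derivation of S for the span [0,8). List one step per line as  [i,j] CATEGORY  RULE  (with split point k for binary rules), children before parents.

[0,1] ((S/PP)/PP)/S  lex  "sent"
[1,2] S  lex  "built"
[0,2] (S/PP)/PP  >  k=1
[2,3] PP  lex  "liked"
[0,3] S/PP  >  k=2
[3,4] NP  lex  "the"
[4,5] NP  lex  "often"
[5,6] (S\NP)\NP  lex  "on"
[4,6] S\NP  <  k=5
[6,7] (PP\S)/PP  lex  "idea"
[7,8] PP  lex  "a"
[6,8] PP\S  >  k=7
[4,8] PP\NP  <B  k=6
[3,8] PP  <  k=4
[0,8] S  >  k=3

[0,8] S   >
  [0,3] S/PP   >
    [0,2] (S/PP)/PP   >
      [0,1] "sent" : ((S/PP)/PP)/S
      [1,2] "built" : S
    [2,3] "liked" : PP
  [3,8] PP   <
    [3,4] "the" : NP
    [4,8] PP\NP   <B
      [4,6] S\NP   <
        [4,5] "often" : NP
        [5,6] "on" : (S\NP)\NP
      [6,8] PP\S   >
        [6,7] "idea" : (PP\S)/PP
        [7,8] "a" : PP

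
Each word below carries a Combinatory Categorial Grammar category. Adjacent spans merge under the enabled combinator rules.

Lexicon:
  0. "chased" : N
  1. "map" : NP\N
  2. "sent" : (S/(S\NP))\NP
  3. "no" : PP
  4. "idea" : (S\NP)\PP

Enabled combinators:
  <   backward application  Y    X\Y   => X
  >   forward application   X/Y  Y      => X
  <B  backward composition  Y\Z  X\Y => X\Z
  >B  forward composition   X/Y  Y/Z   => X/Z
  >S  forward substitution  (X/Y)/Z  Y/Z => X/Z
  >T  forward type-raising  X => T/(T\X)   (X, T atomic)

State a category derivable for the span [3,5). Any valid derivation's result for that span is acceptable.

S\NP

[0,5] S   >
  [0,3] S/(S\NP)   <
    [0,2] NP   >
      [0,1] NP/(NP\N)   >T
        [0,1] "chased" : N
      [1,2] "map" : NP\N
    [2,3] "sent" : (S/(S\NP))\NP
  [3,5] S\NP   <
    [3,4] "no" : PP
    [4,5] "idea" : (S\NP)\PP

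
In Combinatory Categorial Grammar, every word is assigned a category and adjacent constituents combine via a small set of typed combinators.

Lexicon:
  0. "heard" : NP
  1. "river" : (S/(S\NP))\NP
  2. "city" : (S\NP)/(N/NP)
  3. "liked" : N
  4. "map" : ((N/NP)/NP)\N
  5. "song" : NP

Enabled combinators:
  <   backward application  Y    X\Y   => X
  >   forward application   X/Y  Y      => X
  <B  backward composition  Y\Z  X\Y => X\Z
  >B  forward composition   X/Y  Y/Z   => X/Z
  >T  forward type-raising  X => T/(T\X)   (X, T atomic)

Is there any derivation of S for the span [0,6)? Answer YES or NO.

YES

[0,6] S   >
  [0,2] S/(S\NP)   <
    [0,1] "heard" : NP
    [1,2] "river" : (S/(S\NP))\NP
  [2,6] S\NP   >
    [2,3] "city" : (S\NP)/(N/NP)
    [3,6] N/NP   >
      [3,5] (N/NP)/NP   <
        [3,4] "liked" : N
        [4,5] "map" : ((N/NP)/NP)\N
      [5,6] "song" : NP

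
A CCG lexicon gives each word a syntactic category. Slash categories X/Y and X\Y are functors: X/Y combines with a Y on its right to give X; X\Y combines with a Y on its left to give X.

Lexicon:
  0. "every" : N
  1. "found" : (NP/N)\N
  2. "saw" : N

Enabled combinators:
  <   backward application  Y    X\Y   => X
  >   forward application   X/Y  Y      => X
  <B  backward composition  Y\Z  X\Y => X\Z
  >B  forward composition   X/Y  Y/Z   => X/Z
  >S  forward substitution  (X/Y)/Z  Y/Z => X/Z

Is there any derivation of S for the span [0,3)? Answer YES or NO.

N (NP/N)\N N
CKY chart[0,3] = {NP}; S ∉ chart

NO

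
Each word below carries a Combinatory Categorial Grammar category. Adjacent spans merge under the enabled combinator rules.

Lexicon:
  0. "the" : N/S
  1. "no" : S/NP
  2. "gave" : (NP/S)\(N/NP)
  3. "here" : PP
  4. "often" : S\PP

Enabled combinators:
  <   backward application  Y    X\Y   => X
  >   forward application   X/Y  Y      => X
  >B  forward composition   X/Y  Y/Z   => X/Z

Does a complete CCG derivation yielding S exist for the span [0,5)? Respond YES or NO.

NO

N/S S/NP (NP/S)\(N/NP) PP S\PP
CKY chart[0,5] = {NP}; S ∉ chart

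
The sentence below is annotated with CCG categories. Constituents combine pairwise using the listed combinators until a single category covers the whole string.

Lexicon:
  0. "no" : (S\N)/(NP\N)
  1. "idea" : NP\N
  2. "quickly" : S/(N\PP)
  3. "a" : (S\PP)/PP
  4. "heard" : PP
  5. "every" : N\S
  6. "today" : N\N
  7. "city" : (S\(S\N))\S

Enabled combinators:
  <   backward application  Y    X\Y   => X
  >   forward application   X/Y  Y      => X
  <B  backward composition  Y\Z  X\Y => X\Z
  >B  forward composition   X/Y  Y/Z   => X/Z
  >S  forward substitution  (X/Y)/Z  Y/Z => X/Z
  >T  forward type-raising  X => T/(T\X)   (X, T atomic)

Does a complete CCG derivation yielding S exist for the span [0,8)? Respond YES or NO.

YES

[0,8] S   <
  [0,2] S\N   >
    [0,1] "no" : (S\N)/(NP\N)
    [1,2] "idea" : NP\N
  [2,8] S\(S\N)   <
    [2,7] S   >
      [2,3] "quickly" : S/(N\PP)
      [3,7] N\PP   <B
        [3,5] S\PP   >
          [3,4] "a" : (S\PP)/PP
          [4,5] "heard" : PP
        [5,7] N\S   <B
          [5,6] "every" : N\S
          [6,7] "today" : N\N
    [7,8] "city" : (S\(S\N))\S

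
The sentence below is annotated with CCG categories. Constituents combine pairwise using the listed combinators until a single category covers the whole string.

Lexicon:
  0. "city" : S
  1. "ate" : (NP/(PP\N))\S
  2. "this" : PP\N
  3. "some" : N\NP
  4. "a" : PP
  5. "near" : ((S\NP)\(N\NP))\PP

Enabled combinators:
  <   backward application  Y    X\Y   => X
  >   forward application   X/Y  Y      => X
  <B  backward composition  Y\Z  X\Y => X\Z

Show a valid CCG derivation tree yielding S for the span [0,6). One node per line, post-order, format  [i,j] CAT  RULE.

[0,1] S  lex  "city"
[1,2] (NP/(PP\N))\S  lex  "ate"
[0,2] NP/(PP\N)  <  k=1
[2,3] PP\N  lex  "this"
[0,3] NP  >  k=2
[3,4] N\NP  lex  "some"
[4,5] PP  lex  "a"
[5,6] ((S\NP)\(N\NP))\PP  lex  "near"
[4,6] (S\NP)\(N\NP)  <  k=5
[3,6] S\NP  <  k=4
[0,6] S  <  k=3

[0,6] S   <
  [0,3] NP   >
    [0,2] NP/(PP\N)   <
      [0,1] "city" : S
      [1,2] "ate" : (NP/(PP\N))\S
    [2,3] "this" : PP\N
  [3,6] S\NP   <
    [3,4] "some" : N\NP
    [4,6] (S\NP)\(N\NP)   <
      [4,5] "a" : PP
      [5,6] "near" : ((S\NP)\(N\NP))\PP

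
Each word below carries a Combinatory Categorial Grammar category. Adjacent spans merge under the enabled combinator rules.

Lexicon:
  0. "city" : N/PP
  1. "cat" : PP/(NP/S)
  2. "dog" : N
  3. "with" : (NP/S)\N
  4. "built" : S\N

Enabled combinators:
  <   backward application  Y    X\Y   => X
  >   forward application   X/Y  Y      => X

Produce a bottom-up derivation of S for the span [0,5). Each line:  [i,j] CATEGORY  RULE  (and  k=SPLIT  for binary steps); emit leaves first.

[0,5] S   <
  [0,4] N   >
    [0,1] "city" : N/PP
    [1,4] PP   >
      [1,2] "cat" : PP/(NP/S)
      [2,4] NP/S   <
        [2,3] "dog" : N
        [3,4] "with" : (NP/S)\N
  [4,5] "built" : S\N

[0,1] N/PP  lex  "city"
[1,2] PP/(NP/S)  lex  "cat"
[2,3] N  lex  "dog"
[3,4] (NP/S)\N  lex  "with"
[2,4] NP/S  <  k=3
[1,4] PP  >  k=2
[0,4] N  >  k=1
[4,5] S\N  lex  "built"
[0,5] S  <  k=4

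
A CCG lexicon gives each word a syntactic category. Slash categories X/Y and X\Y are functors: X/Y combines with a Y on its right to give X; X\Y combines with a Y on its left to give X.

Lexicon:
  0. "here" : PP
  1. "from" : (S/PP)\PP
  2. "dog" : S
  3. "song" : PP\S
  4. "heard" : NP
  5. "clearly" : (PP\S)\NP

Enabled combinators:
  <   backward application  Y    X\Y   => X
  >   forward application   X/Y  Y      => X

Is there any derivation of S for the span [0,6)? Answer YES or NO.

PP (S/PP)\PP S PP\S NP (PP\S)\NP
CKY chart[0,6] = {PP}; S ∉ chart

NO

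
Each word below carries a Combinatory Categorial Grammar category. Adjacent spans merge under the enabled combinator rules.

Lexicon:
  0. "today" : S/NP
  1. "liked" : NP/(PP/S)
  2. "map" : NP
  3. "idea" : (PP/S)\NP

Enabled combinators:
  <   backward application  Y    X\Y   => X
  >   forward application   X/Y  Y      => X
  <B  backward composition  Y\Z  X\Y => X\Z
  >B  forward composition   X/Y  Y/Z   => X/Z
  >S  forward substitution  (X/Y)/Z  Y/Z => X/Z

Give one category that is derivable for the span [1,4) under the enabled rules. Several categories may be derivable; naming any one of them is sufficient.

[0,4] S   >
  [0,1] "today" : S/NP
  [1,4] NP   >
    [1,2] "liked" : NP/(PP/S)
    [2,4] PP/S   <
      [2,3] "map" : NP
      [3,4] "idea" : (PP/S)\NP

NP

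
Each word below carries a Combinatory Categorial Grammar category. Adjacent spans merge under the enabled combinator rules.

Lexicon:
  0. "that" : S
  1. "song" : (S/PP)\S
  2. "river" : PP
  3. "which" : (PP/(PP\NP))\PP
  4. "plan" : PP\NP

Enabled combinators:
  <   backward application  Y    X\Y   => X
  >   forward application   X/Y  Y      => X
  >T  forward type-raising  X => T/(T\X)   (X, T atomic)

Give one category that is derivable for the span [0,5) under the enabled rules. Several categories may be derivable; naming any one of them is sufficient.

[0,5] S   >
  [0,2] S/PP   <
    [0,1] "that" : S
    [1,2] "song" : (S/PP)\S
  [2,5] PP   >
    [2,4] PP/(PP\NP)   <
      [2,3] "river" : PP
      [3,4] "which" : (PP/(PP\NP))\PP
    [4,5] "plan" : PP\NP

S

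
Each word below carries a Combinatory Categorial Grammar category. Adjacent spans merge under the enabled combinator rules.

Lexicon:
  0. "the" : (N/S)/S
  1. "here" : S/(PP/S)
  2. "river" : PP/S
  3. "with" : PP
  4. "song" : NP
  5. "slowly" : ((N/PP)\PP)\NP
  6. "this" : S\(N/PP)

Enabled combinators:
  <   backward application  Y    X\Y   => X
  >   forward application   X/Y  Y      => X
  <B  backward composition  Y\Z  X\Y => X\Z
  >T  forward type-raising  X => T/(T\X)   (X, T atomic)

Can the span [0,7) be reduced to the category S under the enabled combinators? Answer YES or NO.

(N/S)/S S/(PP/S) PP/S PP NP ((N/PP)\PP)\NP S\(N/PP)
CKY chart[0,7] = {N, N/(N\N), NP/(NP\N), PP/(PP\N), S/(S\N)}; S ∉ chart

NO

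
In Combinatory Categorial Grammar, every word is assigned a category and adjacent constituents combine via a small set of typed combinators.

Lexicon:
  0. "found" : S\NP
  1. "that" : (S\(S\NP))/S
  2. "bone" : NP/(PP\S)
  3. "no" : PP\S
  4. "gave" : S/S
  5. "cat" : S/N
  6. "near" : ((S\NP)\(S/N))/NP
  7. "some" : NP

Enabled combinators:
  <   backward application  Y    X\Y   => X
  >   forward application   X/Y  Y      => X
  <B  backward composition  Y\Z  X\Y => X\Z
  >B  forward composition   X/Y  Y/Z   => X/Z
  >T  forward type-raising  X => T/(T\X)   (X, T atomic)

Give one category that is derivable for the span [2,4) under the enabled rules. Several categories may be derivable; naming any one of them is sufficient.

[0,8] S   <
  [0,1] "found" : S\NP
  [1,8] S\(S\NP)   >
    [1,2] "that" : (S\(S\NP))/S
    [2,8] S   <
      [2,4] NP   >
        [2,3] "bone" : NP/(PP\S)
        [3,4] "no" : PP\S
      [4,8] S\NP   <
        [4,6] S/N   >B
          [4,5] "gave" : S/S
          [5,6] "cat" : S/N
        [6,8] (S\NP)\(S/N)   >
          [6,7] "near" : ((S\NP)\(S/N))/NP
          [7,8] "some" : NP

NP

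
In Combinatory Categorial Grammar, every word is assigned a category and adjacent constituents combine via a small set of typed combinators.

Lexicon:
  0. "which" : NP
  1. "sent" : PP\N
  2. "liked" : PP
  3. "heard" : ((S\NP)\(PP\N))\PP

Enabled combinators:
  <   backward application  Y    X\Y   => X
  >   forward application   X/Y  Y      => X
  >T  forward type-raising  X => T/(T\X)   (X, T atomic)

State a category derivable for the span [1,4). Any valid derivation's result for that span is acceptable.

[0,4] S   <
  [0,1] "which" : NP
  [1,4] S\NP   <
    [1,2] "sent" : PP\N
    [2,4] (S\NP)\(PP\N)   <
      [2,3] "liked" : PP
      [3,4] "heard" : ((S\NP)\(PP\N))\PP

S\NP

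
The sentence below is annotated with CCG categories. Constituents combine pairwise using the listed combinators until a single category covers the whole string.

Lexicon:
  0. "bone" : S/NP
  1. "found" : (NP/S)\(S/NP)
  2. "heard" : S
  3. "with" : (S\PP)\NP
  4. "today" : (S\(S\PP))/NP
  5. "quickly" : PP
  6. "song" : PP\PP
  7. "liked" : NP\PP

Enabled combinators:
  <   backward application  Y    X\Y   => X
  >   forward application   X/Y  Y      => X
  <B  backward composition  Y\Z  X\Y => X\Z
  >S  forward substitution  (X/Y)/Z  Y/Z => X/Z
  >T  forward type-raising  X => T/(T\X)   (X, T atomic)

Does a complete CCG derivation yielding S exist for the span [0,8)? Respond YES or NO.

YES

[0,8] S   <
  [0,4] S\PP   <
    [0,3] NP   >
      [0,2] NP/S   <
        [0,1] "bone" : S/NP
        [1,2] "found" : (NP/S)\(S/NP)
      [2,3] "heard" : S
    [3,4] "with" : (S\PP)\NP
  [4,8] S\(S\PP)   >
    [4,5] "today" : (S\(S\PP))/NP
    [5,8] NP   >
      [5,6] NP/(NP\PP)   >T
        [5,6] "quickly" : PP
      [6,8] NP\PP   <B
        [6,7] "song" : PP\PP
        [7,8] "liked" : NP\PP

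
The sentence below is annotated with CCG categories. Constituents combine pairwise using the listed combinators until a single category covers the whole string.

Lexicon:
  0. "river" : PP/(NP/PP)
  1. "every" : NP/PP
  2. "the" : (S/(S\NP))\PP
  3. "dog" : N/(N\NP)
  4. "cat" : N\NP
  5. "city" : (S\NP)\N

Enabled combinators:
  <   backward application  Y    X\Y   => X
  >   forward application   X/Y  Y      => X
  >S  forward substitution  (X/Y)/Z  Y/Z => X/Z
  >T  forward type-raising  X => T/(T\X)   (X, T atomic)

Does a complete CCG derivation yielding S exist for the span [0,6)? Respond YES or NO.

YES

[0,6] S   >
  [0,3] S/(S\NP)   <
    [0,2] PP   >
      [0,1] "river" : PP/(NP/PP)
      [1,2] "every" : NP/PP
    [2,3] "the" : (S/(S\NP))\PP
  [3,6] S\NP   <
    [3,5] N   >
      [3,4] "dog" : N/(N\NP)
      [4,5] "cat" : N\NP
    [5,6] "city" : (S\NP)\N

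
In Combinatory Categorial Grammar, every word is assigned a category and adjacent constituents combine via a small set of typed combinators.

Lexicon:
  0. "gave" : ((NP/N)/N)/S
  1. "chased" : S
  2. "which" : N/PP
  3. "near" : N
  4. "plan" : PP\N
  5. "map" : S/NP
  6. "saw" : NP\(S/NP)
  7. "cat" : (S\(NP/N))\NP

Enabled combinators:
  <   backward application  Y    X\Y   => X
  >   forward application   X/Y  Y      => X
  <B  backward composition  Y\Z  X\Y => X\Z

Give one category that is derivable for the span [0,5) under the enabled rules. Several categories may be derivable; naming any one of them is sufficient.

[0,8] S   <
  [0,5] NP/N   >
    [0,2] (NP/N)/N   >
      [0,1] "gave" : ((NP/N)/N)/S
      [1,2] "chased" : S
    [2,5] N   >
      [2,3] "which" : N/PP
      [3,5] PP   <
        [3,4] "near" : N
        [4,5] "plan" : PP\N
  [5,8] S\(NP/N)   <
    [5,7] NP   <
      [5,6] "map" : S/NP
      [6,7] "saw" : NP\(S/NP)
    [7,8] "cat" : (S\(NP/N))\NP

NP/N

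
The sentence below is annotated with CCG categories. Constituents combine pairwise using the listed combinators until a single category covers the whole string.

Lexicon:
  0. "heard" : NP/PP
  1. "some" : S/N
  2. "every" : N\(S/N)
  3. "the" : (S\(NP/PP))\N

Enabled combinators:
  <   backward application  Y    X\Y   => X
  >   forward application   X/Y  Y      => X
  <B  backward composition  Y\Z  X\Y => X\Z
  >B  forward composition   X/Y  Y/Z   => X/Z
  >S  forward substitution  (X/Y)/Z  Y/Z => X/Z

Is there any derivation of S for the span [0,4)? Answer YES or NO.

YES

[0,4] S   <
  [0,1] "heard" : NP/PP
  [1,4] S\(NP/PP)   <
    [1,3] N   <
      [1,2] "some" : S/N
      [2,3] "every" : N\(S/N)
    [3,4] "the" : (S\(NP/PP))\N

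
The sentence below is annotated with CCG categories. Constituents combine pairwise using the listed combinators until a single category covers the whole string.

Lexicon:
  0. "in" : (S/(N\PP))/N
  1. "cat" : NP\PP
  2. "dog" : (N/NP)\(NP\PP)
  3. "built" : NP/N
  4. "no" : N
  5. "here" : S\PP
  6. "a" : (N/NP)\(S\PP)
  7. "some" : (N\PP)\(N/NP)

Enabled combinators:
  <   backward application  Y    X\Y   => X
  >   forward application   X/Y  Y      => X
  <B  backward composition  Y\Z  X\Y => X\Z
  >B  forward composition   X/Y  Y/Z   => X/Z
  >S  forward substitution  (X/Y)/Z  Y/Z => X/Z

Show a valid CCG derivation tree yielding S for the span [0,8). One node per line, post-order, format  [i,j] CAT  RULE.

[0,8] S   >
  [0,5] S/(N\PP)   >
    [0,1] "in" : (S/(N\PP))/N
    [1,5] N   >
      [1,3] N/NP   <
        [1,2] "cat" : NP\PP
        [2,3] "dog" : (N/NP)\(NP\PP)
      [3,5] NP   >
        [3,4] "built" : NP/N
        [4,5] "no" : N
  [5,8] N\PP   <
    [5,7] N/NP   <
      [5,6] "here" : S\PP
      [6,7] "a" : (N/NP)\(S\PP)
    [7,8] "some" : (N\PP)\(N/NP)

[0,1] (S/(N\PP))/N  lex  "in"
[1,2] NP\PP  lex  "cat"
[2,3] (N/NP)\(NP\PP)  lex  "dog"
[1,3] N/NP  <  k=2
[3,4] NP/N  lex  "built"
[4,5] N  lex  "no"
[3,5] NP  >  k=4
[1,5] N  >  k=3
[0,5] S/(N\PP)  >  k=1
[5,6] S\PP  lex  "here"
[6,7] (N/NP)\(S\PP)  lex  "a"
[5,7] N/NP  <  k=6
[7,8] (N\PP)\(N/NP)  lex  "some"
[5,8] N\PP  <  k=7
[0,8] S  >  k=5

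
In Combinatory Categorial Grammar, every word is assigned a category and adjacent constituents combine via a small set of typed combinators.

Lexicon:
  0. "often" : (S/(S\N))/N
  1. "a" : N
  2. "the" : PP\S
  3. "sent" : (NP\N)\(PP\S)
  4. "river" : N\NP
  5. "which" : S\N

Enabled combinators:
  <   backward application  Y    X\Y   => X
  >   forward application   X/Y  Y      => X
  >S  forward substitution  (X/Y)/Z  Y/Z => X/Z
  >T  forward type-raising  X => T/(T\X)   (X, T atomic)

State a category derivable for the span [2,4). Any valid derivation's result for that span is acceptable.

[0,6] S   >
  [0,5] S/(S\N)   >
    [0,1] "often" : (S/(S\N))/N
    [1,5] N   <
      [1,4] NP   <
        [1,2] "a" : N
        [2,4] NP\N   <
          [2,3] "the" : PP\S
          [3,4] "sent" : (NP\N)\(PP\S)
      [4,5] "river" : N\NP
  [5,6] "which" : S\N

NP\N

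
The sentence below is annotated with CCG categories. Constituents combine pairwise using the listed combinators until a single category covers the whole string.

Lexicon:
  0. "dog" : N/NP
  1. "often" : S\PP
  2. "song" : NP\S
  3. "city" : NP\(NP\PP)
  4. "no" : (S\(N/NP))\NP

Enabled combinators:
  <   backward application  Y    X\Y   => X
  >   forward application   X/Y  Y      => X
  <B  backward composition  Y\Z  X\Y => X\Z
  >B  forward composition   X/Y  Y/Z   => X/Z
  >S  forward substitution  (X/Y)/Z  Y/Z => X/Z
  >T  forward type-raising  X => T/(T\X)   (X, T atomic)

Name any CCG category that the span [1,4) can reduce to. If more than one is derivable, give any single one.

NP

[0,5] S   <
  [0,1] "dog" : N/NP
  [1,5] S\(N/NP)   <
    [1,4] NP   <
      [1,3] NP\PP   <B
        [1,2] "often" : S\PP
        [2,3] "song" : NP\S
      [3,4] "city" : NP\(NP\PP)
    [4,5] "no" : (S\(N/NP))\NP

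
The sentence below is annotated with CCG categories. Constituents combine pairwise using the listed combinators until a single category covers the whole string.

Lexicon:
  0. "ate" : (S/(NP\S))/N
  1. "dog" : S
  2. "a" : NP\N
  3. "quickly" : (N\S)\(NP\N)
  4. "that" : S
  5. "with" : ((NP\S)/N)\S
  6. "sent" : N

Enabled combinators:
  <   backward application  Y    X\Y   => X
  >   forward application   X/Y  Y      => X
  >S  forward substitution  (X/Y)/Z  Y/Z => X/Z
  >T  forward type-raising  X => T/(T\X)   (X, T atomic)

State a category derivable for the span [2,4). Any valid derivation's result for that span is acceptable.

N\S

[0,7] S   >
  [0,4] S/(NP\S)   >
    [0,1] "ate" : (S/(NP\S))/N
    [1,4] N   >
      [1,2] N/(N\S)   >T
        [1,2] "dog" : S
      [2,4] N\S   <
        [2,3] "a" : NP\N
        [3,4] "quickly" : (N\S)\(NP\N)
  [4,7] NP\S   >
    [4,6] (NP\S)/N   <
      [4,5] "that" : S
      [5,6] "with" : ((NP\S)/N)\S
    [6,7] "sent" : N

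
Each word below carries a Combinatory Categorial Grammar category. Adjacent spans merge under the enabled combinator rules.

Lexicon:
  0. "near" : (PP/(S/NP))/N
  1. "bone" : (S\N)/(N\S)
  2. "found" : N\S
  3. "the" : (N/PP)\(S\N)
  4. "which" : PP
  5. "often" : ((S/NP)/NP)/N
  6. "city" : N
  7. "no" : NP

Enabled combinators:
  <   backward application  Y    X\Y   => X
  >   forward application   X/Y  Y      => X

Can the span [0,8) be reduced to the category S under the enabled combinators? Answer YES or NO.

(PP/(S/NP))/N (S\N)/(N\S) N\S (N/PP)\(S\N) PP ((S/NP)/NP)/N N NP
CKY chart[0,8] = {PP}; S ∉ chart

NO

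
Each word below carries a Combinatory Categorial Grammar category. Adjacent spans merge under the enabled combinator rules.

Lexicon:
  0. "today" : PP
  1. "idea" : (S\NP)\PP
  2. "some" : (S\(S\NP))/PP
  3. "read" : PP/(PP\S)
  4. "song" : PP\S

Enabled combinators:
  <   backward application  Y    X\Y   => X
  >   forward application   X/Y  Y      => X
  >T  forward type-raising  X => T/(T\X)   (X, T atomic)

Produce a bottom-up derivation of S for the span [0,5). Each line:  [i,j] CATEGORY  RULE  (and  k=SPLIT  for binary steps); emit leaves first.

[0,1] PP  lex  "today"
[1,2] (S\NP)\PP  lex  "idea"
[0,2] S\NP  <  k=1
[2,3] (S\(S\NP))/PP  lex  "some"
[3,4] PP/(PP\S)  lex  "read"
[4,5] PP\S  lex  "song"
[3,5] PP  >  k=4
[2,5] S\(S\NP)  >  k=3
[0,5] S  <  k=2

[0,5] S   <
  [0,2] S\NP   <
    [0,1] "today" : PP
    [1,2] "idea" : (S\NP)\PP
  [2,5] S\(S\NP)   >
    [2,3] "some" : (S\(S\NP))/PP
    [3,5] PP   >
      [3,4] "read" : PP/(PP\S)
      [4,5] "song" : PP\S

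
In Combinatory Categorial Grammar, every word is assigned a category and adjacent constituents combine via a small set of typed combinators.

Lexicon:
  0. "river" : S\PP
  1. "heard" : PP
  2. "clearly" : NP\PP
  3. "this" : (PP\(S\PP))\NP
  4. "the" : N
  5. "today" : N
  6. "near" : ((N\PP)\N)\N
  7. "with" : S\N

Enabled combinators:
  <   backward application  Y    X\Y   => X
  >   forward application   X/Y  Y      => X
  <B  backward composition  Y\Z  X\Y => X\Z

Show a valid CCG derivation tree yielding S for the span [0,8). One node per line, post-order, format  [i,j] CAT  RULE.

[0,1] S\PP  lex  "river"
[1,2] PP  lex  "heard"
[2,3] NP\PP  lex  "clearly"
[1,3] NP  <  k=2
[3,4] (PP\(S\PP))\NP  lex  "this"
[1,4] PP\(S\PP)  <  k=3
[0,4] PP  <  k=1
[4,5] N  lex  "the"
[5,6] N  lex  "today"
[6,7] ((N\PP)\N)\N  lex  "near"
[5,7] (N\PP)\N  <  k=6
[4,7] N\PP  <  k=5
[0,7] N  <  k=4
[7,8] S\N  lex  "with"
[0,8] S  <  k=7

[0,8] S   <
  [0,7] N   <
    [0,4] PP   <
      [0,1] "river" : S\PP
      [1,4] PP\(S\PP)   <
        [1,3] NP   <
          [1,2] "heard" : PP
          [2,3] "clearly" : NP\PP
        [3,4] "this" : (PP\(S\PP))\NP
    [4,7] N\PP   <
      [4,5] "the" : N
      [5,7] (N\PP)\N   <
        [5,6] "today" : N
        [6,7] "near" : ((N\PP)\N)\N
  [7,8] "with" : S\N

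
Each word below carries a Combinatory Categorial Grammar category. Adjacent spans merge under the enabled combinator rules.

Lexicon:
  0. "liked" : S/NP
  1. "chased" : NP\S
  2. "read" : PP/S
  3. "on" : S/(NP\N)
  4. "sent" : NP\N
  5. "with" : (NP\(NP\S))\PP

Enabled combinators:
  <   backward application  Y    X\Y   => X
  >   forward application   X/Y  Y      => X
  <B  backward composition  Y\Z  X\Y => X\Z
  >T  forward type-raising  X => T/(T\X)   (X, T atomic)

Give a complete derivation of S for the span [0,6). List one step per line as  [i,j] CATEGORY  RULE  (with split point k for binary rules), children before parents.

[0,1] S/NP  lex  "liked"
[1,2] NP\S  lex  "chased"
[2,3] PP/S  lex  "read"
[3,4] S/(NP\N)  lex  "on"
[4,5] NP\N  lex  "sent"
[3,5] S  >  k=4
[2,5] PP  >  k=3
[5,6] (NP\(NP\S))\PP  lex  "with"
[2,6] NP\(NP\S)  <  k=5
[1,6] NP  <  k=2
[0,6] S  >  k=1

[0,6] S   >
  [0,1] "liked" : S/NP
  [1,6] NP   <
    [1,2] "chased" : NP\S
    [2,6] NP\(NP\S)   <
      [2,5] PP   >
        [2,3] "read" : PP/S
        [3,5] S   >
          [3,4] "on" : S/(NP\N)
          [4,5] "sent" : NP\N
      [5,6] "with" : (NP\(NP\S))\PP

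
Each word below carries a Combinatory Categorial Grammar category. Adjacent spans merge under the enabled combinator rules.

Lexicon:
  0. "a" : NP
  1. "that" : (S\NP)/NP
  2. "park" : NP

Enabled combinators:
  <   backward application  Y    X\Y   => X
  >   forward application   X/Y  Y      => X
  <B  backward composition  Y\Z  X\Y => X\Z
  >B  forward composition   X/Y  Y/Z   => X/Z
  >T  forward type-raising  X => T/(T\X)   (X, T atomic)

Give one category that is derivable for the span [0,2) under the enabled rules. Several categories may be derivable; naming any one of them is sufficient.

S/NP

[0,3] S   >
  [0,2] S/NP   >B
    [0,1] S/(S\NP)   >T
      [0,1] "a" : NP
    [1,2] "that" : (S\NP)/NP
  [2,3] "park" : NP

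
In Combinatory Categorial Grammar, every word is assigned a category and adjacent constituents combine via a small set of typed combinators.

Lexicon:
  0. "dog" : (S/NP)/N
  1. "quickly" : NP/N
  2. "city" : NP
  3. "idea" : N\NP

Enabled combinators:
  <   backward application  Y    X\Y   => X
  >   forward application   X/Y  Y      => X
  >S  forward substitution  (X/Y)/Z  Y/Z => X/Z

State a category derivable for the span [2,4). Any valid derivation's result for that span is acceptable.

N

[0,4] S   >
  [0,2] S/N   >S
    [0,1] "dog" : (S/NP)/N
    [1,2] "quickly" : NP/N
  [2,4] N   <
    [2,3] "city" : NP
    [3,4] "idea" : N\NP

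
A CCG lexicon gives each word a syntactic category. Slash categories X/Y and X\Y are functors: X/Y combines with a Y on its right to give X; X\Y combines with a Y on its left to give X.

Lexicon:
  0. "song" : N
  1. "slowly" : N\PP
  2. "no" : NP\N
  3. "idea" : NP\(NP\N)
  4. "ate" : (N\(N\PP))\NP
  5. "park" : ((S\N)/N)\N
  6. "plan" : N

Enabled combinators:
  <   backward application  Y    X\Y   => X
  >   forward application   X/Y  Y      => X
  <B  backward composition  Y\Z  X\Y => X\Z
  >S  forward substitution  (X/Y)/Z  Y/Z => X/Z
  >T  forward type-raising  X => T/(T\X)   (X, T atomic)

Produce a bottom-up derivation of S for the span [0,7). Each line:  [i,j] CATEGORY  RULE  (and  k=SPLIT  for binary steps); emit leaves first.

[0,1] N  lex  "song"
[1,2] N\PP  lex  "slowly"
[2,3] NP\N  lex  "no"
[3,4] NP\(NP\N)  lex  "idea"
[2,4] NP  <  k=3
[4,5] (N\(N\PP))\NP  lex  "ate"
[2,5] N\(N\PP)  <  k=4
[1,5] N  <  k=2
[5,6] ((S\N)/N)\N  lex  "park"
[1,6] (S\N)/N  <  k=5
[6,7] N  lex  "plan"
[1,7] S\N  >  k=6
[0,7] S  <  k=1

[0,7] S   <
  [0,1] "song" : N
  [1,7] S\N   >
    [1,6] (S\N)/N   <
      [1,5] N   <
        [1,2] "slowly" : N\PP
        [2,5] N\(N\PP)   <
          [2,4] NP   <
            [2,3] "no" : NP\N
            [3,4] "idea" : NP\(NP\N)
          [4,5] "ate" : (N\(N\PP))\NP
      [5,6] "park" : ((S\N)/N)\N
    [6,7] "plan" : N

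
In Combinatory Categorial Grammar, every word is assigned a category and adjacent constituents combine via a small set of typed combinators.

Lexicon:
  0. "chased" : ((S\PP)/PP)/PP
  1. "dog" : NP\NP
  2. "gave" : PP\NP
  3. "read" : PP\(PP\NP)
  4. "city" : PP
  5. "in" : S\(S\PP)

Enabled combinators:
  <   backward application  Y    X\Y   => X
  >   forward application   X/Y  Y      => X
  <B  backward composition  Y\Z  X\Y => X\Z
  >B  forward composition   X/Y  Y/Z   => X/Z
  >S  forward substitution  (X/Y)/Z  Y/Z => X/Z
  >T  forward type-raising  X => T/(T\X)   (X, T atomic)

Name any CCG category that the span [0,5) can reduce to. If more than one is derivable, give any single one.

[0,6] S   <
  [0,5] S\PP   >
    [0,4] (S\PP)/PP   >
      [0,1] "chased" : ((S\PP)/PP)/PP
      [1,4] PP   <
        [1,3] PP\NP   <B
          [1,2] "dog" : NP\NP
          [2,3] "gave" : PP\NP
        [3,4] "read" : PP\(PP\NP)
    [4,5] "city" : PP
  [5,6] "in" : S\(S\PP)

S\PP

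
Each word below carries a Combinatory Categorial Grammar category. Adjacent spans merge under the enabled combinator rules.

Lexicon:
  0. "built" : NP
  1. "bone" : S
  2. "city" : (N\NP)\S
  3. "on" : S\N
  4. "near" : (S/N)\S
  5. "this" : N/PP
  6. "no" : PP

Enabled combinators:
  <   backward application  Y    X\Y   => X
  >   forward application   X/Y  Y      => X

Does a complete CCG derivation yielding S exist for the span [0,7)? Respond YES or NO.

YES

[0,7] S   >
  [0,5] S/N   <
    [0,4] S   <
      [0,3] N   <
        [0,1] "built" : NP
        [1,3] N\NP   <
          [1,2] "bone" : S
          [2,3] "city" : (N\NP)\S
      [3,4] "on" : S\N
    [4,5] "near" : (S/N)\S
  [5,7] N   >
    [5,6] "this" : N/PP
    [6,7] "no" : PP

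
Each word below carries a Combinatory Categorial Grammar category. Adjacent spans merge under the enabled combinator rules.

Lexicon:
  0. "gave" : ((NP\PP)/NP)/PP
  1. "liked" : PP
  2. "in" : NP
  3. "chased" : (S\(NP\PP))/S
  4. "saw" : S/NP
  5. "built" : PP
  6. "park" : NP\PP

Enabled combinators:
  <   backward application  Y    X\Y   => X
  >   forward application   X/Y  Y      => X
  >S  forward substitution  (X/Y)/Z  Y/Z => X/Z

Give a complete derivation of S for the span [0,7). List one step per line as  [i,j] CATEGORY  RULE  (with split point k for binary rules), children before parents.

[0,1] ((NP\PP)/NP)/PP  lex  "gave"
[1,2] PP  lex  "liked"
[0,2] (NP\PP)/NP  >  k=1
[2,3] NP  lex  "in"
[0,3] NP\PP  >  k=2
[3,4] (S\(NP\PP))/S  lex  "chased"
[4,5] S/NP  lex  "saw"
[5,6] PP  lex  "built"
[6,7] NP\PP  lex  "park"
[5,7] NP  <  k=6
[4,7] S  >  k=5
[3,7] S\(NP\PP)  >  k=4
[0,7] S  <  k=3

[0,7] S   <
  [0,3] NP\PP   >
    [0,2] (NP\PP)/NP   >
      [0,1] "gave" : ((NP\PP)/NP)/PP
      [1,2] "liked" : PP
    [2,3] "in" : NP
  [3,7] S\(NP\PP)   >
    [3,4] "chased" : (S\(NP\PP))/S
    [4,7] S   >
      [4,5] "saw" : S/NP
      [5,7] NP   <
        [5,6] "built" : PP
        [6,7] "park" : NP\PP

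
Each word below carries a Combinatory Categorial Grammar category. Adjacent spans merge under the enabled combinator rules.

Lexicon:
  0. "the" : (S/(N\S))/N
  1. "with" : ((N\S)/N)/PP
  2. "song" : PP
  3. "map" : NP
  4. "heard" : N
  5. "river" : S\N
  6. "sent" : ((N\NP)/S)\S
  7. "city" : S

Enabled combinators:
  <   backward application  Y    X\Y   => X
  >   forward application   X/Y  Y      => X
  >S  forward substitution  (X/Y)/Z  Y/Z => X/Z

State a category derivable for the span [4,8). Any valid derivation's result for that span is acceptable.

[0,8] S   >
  [0,3] S/N   >S
    [0,1] "the" : (S/(N\S))/N
    [1,3] (N\S)/N   >
      [1,2] "with" : ((N\S)/N)/PP
      [2,3] "song" : PP
  [3,8] N   <
    [3,4] "map" : NP
    [4,8] N\NP   >
      [4,7] (N\NP)/S   <
        [4,6] S   <
          [4,5] "heard" : N
          [5,6] "river" : S\N
        [6,7] "sent" : ((N\NP)/S)\S
      [7,8] "city" : S

N\NP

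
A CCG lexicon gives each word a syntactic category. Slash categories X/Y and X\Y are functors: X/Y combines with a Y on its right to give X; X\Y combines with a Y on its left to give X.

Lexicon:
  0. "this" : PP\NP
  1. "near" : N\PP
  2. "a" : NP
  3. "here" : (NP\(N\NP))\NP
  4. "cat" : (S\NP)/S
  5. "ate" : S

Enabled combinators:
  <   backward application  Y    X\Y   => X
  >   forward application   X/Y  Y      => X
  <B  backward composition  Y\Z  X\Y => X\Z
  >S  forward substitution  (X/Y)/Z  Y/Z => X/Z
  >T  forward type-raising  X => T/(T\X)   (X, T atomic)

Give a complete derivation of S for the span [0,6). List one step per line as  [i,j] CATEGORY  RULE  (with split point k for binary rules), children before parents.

[0,1] PP\NP  lex  "this"
[1,2] N\PP  lex  "near"
[0,2] N\NP  <B  k=1
[2,3] NP  lex  "a"
[3,4] (NP\(N\NP))\NP  lex  "here"
[2,4] NP\(N\NP)  <  k=3
[0,4] NP  <  k=2
[4,5] (S\NP)/S  lex  "cat"
[5,6] S  lex  "ate"
[4,6] S\NP  >  k=5
[0,6] S  <  k=4

[0,6] S   <
  [0,4] NP   <
    [0,2] N\NP   <B
      [0,1] "this" : PP\NP
      [1,2] "near" : N\PP
    [2,4] NP\(N\NP)   <
      [2,3] "a" : NP
      [3,4] "here" : (NP\(N\NP))\NP
  [4,6] S\NP   >
    [4,5] "cat" : (S\NP)/S
    [5,6] "ate" : S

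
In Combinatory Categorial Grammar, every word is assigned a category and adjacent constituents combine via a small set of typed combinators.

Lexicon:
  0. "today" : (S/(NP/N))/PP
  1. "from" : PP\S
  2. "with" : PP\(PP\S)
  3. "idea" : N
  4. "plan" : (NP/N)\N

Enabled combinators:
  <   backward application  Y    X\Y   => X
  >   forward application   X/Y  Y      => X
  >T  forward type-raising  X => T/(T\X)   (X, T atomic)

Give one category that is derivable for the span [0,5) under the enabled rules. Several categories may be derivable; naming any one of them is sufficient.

[0,5] S   >
  [0,3] S/(NP/N)   >
    [0,1] "today" : (S/(NP/N))/PP
    [1,3] PP   <
      [1,2] "from" : PP\S
      [2,3] "with" : PP\(PP\S)
  [3,5] NP/N   <
    [3,4] "idea" : N
    [4,5] "plan" : (NP/N)\N

S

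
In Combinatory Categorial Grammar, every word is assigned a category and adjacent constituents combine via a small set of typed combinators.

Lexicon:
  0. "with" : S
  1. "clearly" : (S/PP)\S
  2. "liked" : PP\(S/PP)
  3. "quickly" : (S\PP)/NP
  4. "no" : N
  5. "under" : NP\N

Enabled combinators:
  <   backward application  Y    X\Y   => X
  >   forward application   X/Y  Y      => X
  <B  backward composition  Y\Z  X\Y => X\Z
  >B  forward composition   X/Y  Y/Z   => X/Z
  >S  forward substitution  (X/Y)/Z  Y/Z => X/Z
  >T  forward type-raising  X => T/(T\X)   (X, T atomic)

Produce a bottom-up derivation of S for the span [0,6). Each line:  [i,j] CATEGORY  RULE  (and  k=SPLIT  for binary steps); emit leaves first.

[0,1] S  lex  "with"
[1,2] (S/PP)\S  lex  "clearly"
[2,3] PP\(S/PP)  lex  "liked"
[1,3] PP\S  <B  k=2
[0,3] PP  <  k=1
[3,4] (S\PP)/NP  lex  "quickly"
[4,5] N  lex  "no"
[5,6] NP\N  lex  "under"
[4,6] NP  <  k=5
[3,6] S\PP  >  k=4
[0,6] S  <  k=3

[0,6] S   <
  [0,3] PP   <
    [0,1] "with" : S
    [1,3] PP\S   <B
      [1,2] "clearly" : (S/PP)\S
      [2,3] "liked" : PP\(S/PP)
  [3,6] S\PP   >
    [3,4] "quickly" : (S\PP)/NP
    [4,6] NP   <
      [4,5] "no" : N
      [5,6] "under" : NP\N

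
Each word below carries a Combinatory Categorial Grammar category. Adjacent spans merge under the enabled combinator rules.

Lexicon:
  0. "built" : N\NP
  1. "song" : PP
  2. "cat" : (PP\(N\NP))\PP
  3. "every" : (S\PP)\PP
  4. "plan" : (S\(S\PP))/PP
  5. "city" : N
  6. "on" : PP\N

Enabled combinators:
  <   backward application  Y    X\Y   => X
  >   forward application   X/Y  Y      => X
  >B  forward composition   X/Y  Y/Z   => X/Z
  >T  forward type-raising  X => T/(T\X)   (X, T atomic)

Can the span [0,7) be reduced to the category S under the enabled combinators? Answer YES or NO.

YES

[0,7] S   <
  [0,4] S\PP   <
    [0,3] PP   <
      [0,1] "built" : N\NP
      [1,3] PP\(N\NP)   <
        [1,2] "song" : PP
        [2,3] "cat" : (PP\(N\NP))\PP
    [3,4] "every" : (S\PP)\PP
  [4,7] S\(S\PP)   >
    [4,5] "plan" : (S\(S\PP))/PP
    [5,7] PP   <
      [5,6] "city" : N
      [6,7] "on" : PP\N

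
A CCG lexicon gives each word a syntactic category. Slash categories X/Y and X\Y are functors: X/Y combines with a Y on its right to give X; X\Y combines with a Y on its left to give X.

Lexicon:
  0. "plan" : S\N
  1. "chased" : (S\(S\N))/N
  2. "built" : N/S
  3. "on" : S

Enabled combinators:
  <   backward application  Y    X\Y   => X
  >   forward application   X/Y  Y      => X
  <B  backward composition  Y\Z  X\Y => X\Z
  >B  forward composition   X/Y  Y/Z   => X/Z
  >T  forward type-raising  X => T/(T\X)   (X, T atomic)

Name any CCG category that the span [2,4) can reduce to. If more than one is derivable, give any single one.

N

[0,4] S   <
  [0,1] "plan" : S\N
  [1,4] S\(S\N)   >
    [1,2] "chased" : (S\(S\N))/N
    [2,4] N   >
      [2,3] "built" : N/S
      [3,4] "on" : S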